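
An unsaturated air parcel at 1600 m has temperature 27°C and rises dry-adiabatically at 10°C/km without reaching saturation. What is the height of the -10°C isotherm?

Height above start = (27 − (-10)) / 10 = 3.7 km
Altitude = 1600 m + 3700 m = 5300 m

5300 m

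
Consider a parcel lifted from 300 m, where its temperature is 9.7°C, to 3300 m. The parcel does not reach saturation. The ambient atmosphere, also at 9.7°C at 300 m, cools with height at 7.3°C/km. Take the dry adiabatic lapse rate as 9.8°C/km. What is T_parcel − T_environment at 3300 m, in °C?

Parcel:
  300 → 3300 m (dry, 9.8°C/km): ΔT = -9.8 × 3 = -29.4°C → T = -19.7°C
Environment:
  300 → 3300 m (environment, 7.3°C/km): ΔT = -7.3 × 3 = -21.9°C → T = -12.2°C
T_parcel − T_env = -19.7 − (-12.2) = -7.5°C

-7.5°C (parcel cooler than environment)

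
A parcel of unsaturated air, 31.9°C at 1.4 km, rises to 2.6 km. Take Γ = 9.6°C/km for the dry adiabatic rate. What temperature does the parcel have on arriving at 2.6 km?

20.38°C

From 1400 m to 2600 m (dry adiabatic): cools by 9.6 × 1.2 = 11.52°C, giving 20.38°C.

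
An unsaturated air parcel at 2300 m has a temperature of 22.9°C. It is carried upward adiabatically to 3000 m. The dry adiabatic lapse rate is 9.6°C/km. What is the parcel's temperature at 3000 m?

Dry adiabatic to 3000 m: -9.6 × 0.7 km = -6.72°C, so T = 16.18°C.

16.18°C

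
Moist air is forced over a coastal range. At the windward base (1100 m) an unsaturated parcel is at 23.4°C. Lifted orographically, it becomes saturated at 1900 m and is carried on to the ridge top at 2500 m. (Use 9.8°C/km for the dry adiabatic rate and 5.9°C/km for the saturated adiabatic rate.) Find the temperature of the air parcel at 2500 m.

12.02°C

1100 → 1900 m (dry, 9.8°C/km): ΔT = -9.8 × 0.8 = -7.84°C → T = 15.56°C
1900 → 2500 m (saturated, 5.9°C/km): ΔT = -5.9 × 0.6 = -3.54°C → T = 12.02°C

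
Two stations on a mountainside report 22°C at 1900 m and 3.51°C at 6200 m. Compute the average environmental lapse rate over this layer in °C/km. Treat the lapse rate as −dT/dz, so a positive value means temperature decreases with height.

Γ = −ΔT/Δz = (22 − 3.51) / (6200 − 1900) m
  = 18.49°C / 4.3 km = 4.3°C/km

4.3°C/km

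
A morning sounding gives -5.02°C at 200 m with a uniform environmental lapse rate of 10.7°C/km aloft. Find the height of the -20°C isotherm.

Height above start = (-5.02 − (-20)) / 10.7 = 1.4 km
Altitude = 200 m + 1400 m = 1600 m

1600 m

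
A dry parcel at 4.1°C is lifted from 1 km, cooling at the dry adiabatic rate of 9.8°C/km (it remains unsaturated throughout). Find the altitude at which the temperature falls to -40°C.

Height above start = (4.1 − (-40)) / 9.8 = 4.5 km
Altitude = 1000 m + 4500 m = 5500 m

5.5 km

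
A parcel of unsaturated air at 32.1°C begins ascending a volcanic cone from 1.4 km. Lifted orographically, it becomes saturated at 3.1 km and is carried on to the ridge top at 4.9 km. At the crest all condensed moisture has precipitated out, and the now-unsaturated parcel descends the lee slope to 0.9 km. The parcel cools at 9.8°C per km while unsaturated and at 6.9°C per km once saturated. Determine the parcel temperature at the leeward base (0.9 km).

42.22°C

From 1400 m to 3100 m (dry): cools by 9.8 × 1.7 = 16.66°C, giving 15.44°C.
From 3100 m to 4900 m (saturated): cools by 6.9 × 1.8 = 12.42°C, giving 3.02°C.
From 4900 m to 900 m (dry descent): warms by 9.8 × 4 = 39.2°C, giving 42.22°C.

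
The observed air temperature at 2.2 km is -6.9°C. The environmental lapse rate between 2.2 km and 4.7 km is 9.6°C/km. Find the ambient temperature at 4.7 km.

-30.9°C

2200 → 4700 m (environmental, 9.6°C/km): ΔT = -9.6 × 2.5 = -24°C → T = -30.9°C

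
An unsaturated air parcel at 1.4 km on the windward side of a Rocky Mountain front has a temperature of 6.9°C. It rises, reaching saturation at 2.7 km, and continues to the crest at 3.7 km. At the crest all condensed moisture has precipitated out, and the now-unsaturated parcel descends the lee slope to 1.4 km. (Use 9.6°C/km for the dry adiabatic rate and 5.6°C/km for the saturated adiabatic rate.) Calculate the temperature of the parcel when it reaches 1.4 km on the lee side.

10.9°C

From 1400 m to 2700 m (dry): cools by 9.6 × 1.3 = 12.48°C, giving -5.58°C.
From 2700 m to 3700 m (saturated): cools by 5.6 × 1 = 5.6°C, giving -11.18°C.
From 3700 m to 1400 m (dry descent): warms by 9.6 × 2.3 = 22.08°C, giving 10.9°C.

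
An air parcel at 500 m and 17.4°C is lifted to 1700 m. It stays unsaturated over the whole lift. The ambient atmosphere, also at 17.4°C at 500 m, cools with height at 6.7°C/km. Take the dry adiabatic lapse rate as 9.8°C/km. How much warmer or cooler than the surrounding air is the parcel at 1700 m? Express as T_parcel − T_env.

-3.72°C (parcel cooler than environment)

Parcel:
  Dry to 1700 m: -9.8 × 1.2 km = -11.76°C, so T = 5.64°C.
Environment:
  Environment to 1700 m: -6.7 × 1.2 km = -8.04°C, so T = 9.36°C.
T_parcel − T_env = 5.64 − 9.36 = -3.72°C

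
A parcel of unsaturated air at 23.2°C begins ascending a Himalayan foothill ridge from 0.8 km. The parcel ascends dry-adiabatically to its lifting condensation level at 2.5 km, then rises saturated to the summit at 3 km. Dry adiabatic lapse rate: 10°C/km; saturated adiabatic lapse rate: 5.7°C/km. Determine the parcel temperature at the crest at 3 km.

3.35°C

Dry to 2500 m: -10 × 1.7 km = -17°C, so T = 6.2°C.
Saturated to 3000 m: -5.7 × 0.5 km = -2.85°C, so T = 3.35°C.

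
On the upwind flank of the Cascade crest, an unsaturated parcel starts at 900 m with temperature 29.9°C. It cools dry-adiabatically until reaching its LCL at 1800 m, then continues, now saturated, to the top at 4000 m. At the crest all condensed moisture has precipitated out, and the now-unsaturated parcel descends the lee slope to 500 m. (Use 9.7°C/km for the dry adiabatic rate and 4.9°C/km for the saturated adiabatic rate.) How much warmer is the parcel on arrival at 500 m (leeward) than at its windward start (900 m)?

900–1800 m, dry: Δz = 0.9 km ⇒ ΔT = -8.73°C; T = 21.17°C
1800–4000 m, saturated: Δz = 2.2 km ⇒ ΔT = -10.78°C; T = 10.39°C
4000–500 m, dry descent: Δz = 3.5 km ⇒ ΔT = +33.95°C; T = 44.34°C
Net change vs windward start: 44.34 − 29.9 = +14.44°C

+14.44°C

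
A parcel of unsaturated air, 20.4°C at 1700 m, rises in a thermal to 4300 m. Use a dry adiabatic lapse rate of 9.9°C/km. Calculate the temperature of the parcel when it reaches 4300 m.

1700–4300 m, dry adiabatic: Δz = 2.6 km ⇒ ΔT = -25.74°C; T = -5.34°C

-5.34°C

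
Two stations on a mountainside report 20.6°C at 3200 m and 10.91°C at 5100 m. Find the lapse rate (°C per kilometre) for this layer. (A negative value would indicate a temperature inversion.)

Γ = −ΔT/Δz = (20.6 − 10.91) / (5100 − 3200) m
  = 9.69°C / 1.9 km = 5.1°C/km

5.1°C/km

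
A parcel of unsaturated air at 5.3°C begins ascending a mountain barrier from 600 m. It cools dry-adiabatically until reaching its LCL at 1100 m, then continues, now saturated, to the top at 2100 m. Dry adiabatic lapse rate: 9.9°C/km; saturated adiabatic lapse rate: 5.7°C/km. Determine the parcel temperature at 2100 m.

From 600 m to 1100 m (dry): cools by 9.9 × 0.5 = 4.95°C, giving 0.35°C.
From 1100 m to 2100 m (saturated): cools by 5.7 × 1 = 5.7°C, giving -5.35°C.

-5.35°C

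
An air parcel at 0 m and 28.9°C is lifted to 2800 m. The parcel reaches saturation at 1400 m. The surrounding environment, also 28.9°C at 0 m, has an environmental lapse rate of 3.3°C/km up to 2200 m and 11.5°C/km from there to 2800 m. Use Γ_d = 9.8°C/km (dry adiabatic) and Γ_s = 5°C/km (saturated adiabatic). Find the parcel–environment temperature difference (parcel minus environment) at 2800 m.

-6.56°C (parcel cooler than environment)

Parcel:
  From 0 m to 1400 m (dry): cools by 9.8 × 1.4 = 13.72°C, giving 15.18°C.
  From 1400 m to 2800 m (saturated): cools by 5 × 1.4 = 7°C, giving 8.18°C.
Environment:
  From 0 m to 2200 m (environment, lower layer): cools by 3.3 × 2.2 = 7.26°C, giving 21.64°C.
  From 2200 m to 2800 m (environment, upper layer): cools by 11.5 × 0.6 = 6.9°C, giving 14.74°C.
T_parcel − T_env = 8.18 − 14.74 = -6.56°C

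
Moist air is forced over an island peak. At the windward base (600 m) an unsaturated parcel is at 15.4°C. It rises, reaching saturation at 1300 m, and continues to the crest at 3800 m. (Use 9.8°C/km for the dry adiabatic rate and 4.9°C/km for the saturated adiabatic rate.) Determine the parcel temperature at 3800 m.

-3.71°C

Dry to 1300 m: -9.8 × 0.7 km = -6.86°C, so T = 8.54°C.
Saturated to 3800 m: -4.9 × 2.5 km = -12.25°C, so T = -3.71°C.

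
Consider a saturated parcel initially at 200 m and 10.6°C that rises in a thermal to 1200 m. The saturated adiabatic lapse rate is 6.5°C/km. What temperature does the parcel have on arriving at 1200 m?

200 → 1200 m (saturated adiabatic, 6.5°C/km): ΔT = -6.5 × 1 = -6.5°C → T = 4.1°C

4.1°C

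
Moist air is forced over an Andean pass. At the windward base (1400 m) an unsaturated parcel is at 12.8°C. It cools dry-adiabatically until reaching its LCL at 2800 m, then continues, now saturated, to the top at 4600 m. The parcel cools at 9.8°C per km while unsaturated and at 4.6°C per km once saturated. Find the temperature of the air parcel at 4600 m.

1400 → 2800 m (dry, 9.8°C/km): ΔT = -9.8 × 1.4 = -13.72°C → T = -0.92°C
2800 → 4600 m (saturated, 4.6°C/km): ΔT = -4.6 × 1.8 = -8.28°C → T = -9.2°C

-9.2°C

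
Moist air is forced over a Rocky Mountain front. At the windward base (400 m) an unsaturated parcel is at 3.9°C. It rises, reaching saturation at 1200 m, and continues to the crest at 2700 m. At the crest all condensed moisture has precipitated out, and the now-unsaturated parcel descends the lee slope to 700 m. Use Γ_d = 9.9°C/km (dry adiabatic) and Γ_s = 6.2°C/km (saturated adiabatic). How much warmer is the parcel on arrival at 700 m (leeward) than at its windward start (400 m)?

Dry to 1200 m: -9.9 × 0.8 km = -7.92°C, so T = -4.02°C.
Saturated to 2700 m: -6.2 × 1.5 km = -9.3°C, so T = -13.32°C.
Dry descent to 700 m: +9.9 × 2 km = +19.8°C, so T = 6.48°C.
Net change vs windward start: 6.48 − 3.9 = +2.58°C

+2.58°C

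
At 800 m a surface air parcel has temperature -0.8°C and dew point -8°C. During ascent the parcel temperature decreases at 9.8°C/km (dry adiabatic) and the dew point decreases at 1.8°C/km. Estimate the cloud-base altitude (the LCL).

T and T_d converge at 9.8 − 1.8 = 8°C per km
Height above start = (-0.8 − (-8)) / 8 = 0.9 km
LCL altitude = 800 m + 900 m = 1700 m

1700 m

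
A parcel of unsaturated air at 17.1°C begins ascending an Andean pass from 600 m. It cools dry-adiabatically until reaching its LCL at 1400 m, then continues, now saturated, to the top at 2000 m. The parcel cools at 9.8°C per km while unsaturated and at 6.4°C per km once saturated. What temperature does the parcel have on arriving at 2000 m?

Dry to 1400 m: -9.8 × 0.8 km = -7.84°C, so T = 9.26°C.
Saturated to 2000 m: -6.4 × 0.6 km = -3.84°C, so T = 5.42°C.

5.42°C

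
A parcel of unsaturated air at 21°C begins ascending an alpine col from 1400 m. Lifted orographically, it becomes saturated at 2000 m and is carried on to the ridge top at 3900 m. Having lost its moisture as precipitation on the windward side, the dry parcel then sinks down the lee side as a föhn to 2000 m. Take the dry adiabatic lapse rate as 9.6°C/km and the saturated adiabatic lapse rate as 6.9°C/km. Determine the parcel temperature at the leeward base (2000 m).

20.37°C

1400 → 2000 m (dry, 9.6°C/km): ΔT = -9.6 × 0.6 = -5.76°C → T = 15.24°C
2000 → 3900 m (saturated, 6.9°C/km): ΔT = -6.9 × 1.9 = -13.11°C → T = 2.13°C
3900 → 2000 m (dry descent, 9.6°C/km): ΔT = +9.6 × 1.9 = +18.24°C → T = 20.37°C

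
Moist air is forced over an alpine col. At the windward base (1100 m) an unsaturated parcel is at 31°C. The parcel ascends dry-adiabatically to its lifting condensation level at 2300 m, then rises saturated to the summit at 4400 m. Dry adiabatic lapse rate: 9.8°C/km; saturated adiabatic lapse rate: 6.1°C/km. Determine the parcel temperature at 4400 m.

1100–2300 m, dry: Δz = 1.2 km ⇒ ΔT = -11.76°C; T = 19.24°C
2300–4400 m, saturated: Δz = 2.1 km ⇒ ΔT = -12.81°C; T = 6.43°C

6.43°C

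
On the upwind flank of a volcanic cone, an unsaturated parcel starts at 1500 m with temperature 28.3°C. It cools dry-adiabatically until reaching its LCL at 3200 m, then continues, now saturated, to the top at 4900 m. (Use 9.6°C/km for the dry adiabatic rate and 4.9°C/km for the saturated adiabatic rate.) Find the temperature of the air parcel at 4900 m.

3.65°C

Dry to 3200 m: -9.6 × 1.7 km = -16.32°C, so T = 11.98°C.
Saturated to 4900 m: -4.9 × 1.7 km = -8.33°C, so T = 3.65°C.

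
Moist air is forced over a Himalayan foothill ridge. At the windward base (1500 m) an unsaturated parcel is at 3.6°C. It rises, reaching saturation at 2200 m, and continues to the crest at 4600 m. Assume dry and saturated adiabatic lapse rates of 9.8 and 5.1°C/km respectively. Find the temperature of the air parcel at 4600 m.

-15.5°C

1500–2200 m, dry: Δz = 0.7 km ⇒ ΔT = -6.86°C; T = -3.26°C
2200–4600 m, saturated: Δz = 2.4 km ⇒ ΔT = -12.24°C; T = -15.5°C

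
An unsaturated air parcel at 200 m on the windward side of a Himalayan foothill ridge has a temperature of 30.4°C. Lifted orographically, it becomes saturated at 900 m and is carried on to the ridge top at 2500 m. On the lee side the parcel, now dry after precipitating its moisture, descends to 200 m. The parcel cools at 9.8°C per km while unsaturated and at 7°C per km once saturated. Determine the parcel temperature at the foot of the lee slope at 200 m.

200 → 900 m (dry, 9.8°C/km): ΔT = -9.8 × 0.7 = -6.86°C → T = 23.54°C
900 → 2500 m (saturated, 7°C/km): ΔT = -7 × 1.6 = -11.2°C → T = 12.34°C
2500 → 200 m (dry descent, 9.8°C/km): ΔT = +9.8 × 2.3 = +22.54°C → T = 34.88°C

34.88°C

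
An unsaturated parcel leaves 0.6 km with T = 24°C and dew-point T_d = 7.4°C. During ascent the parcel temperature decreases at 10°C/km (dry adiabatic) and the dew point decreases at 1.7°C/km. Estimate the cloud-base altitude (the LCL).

2.6 km

T and T_d converge at 10 − 1.7 = 8.3°C per km
Height above start = (24 − 7.4) / 8.3 = 2 km
LCL altitude = 600 m + 2000 m = 2600 m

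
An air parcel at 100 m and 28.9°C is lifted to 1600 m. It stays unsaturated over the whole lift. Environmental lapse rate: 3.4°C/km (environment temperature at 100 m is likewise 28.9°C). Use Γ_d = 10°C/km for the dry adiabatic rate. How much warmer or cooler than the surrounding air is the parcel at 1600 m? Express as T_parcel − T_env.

Parcel:
  From 100 m to 1600 m (dry): cools by 10 × 1.5 = 15°C, giving 13.9°C.
Environment:
  From 100 m to 1600 m (environment): cools by 3.4 × 1.5 = 5.1°C, giving 23.8°C.
T_parcel − T_env = 13.9 − 23.8 = -9.9°C

-9.9°C (parcel cooler than environment)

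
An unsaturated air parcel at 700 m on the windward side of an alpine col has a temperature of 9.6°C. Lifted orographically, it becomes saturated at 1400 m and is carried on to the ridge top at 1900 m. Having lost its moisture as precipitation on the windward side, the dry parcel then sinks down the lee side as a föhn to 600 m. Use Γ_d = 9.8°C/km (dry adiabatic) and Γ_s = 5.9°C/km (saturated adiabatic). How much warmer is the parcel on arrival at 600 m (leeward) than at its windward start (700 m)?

700 → 1400 m (dry, 9.8°C/km): ΔT = -9.8 × 0.7 = -6.86°C → T = 2.74°C
1400 → 1900 m (saturated, 5.9°C/km): ΔT = -5.9 × 0.5 = -2.95°C → T = -0.21°C
1900 → 600 m (dry descent, 9.8°C/km): ΔT = +9.8 × 1.3 = +12.74°C → T = 12.53°C
Net change vs windward start: 12.53 − 9.6 = +2.93°C

+2.93°C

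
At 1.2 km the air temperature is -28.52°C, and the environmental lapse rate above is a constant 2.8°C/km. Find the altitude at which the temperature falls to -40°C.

Height above start = (-28.52 − (-40)) / 2.8 = 4.1 km
Altitude = 1200 m + 4100 m = 5300 m

5.3 km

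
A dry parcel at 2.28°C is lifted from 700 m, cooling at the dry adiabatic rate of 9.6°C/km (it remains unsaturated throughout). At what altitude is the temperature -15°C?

2500 m

Height above start = (2.28 − (-15)) / 9.6 = 1.8 km
Altitude = 700 m + 1800 m = 2500 m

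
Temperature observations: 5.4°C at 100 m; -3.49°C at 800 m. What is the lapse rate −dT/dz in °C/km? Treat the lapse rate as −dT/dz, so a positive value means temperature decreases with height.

Γ = −ΔT/Δz = (5.4 − (-3.49)) / (800 − 100) m
  = 8.89°C / 0.7 km = 12.7°C/km

12.7°C/km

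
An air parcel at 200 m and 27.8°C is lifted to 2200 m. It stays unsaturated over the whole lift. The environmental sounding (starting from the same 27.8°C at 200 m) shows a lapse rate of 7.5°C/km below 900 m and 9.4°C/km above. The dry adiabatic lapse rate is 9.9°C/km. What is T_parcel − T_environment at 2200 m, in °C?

Parcel:
  From 200 m to 2200 m (dry): cools by 9.9 × 2 = 19.8°C, giving 8°C.
Environment:
  From 200 m to 900 m (environment, lower layer): cools by 7.5 × 0.7 = 5.25°C, giving 22.55°C.
  From 900 m to 2200 m (environment, upper layer): cools by 9.4 × 1.3 = 12.22°C, giving 10.33°C.
T_parcel − T_env = 8 − 10.33 = -2.33°C

-2.33°C (parcel cooler than environment)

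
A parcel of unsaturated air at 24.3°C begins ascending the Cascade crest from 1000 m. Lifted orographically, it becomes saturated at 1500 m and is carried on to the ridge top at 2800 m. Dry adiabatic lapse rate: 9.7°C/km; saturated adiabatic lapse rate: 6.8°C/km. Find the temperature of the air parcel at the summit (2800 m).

10.61°C

1000–1500 m, dry: Δz = 0.5 km ⇒ ΔT = -4.85°C; T = 19.45°C
1500–2800 m, saturated: Δz = 1.3 km ⇒ ΔT = -8.84°C; T = 10.61°C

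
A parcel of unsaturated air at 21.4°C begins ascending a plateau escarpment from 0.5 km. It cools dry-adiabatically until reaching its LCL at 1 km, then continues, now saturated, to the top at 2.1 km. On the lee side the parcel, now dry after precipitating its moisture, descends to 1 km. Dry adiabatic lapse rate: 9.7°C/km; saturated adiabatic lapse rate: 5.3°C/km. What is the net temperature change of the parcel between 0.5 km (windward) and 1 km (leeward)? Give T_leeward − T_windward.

Dry to 1000 m: -9.7 × 0.5 km = -4.85°C, so T = 16.55°C.
Saturated to 2100 m: -5.3 × 1.1 km = -5.83°C, so T = 10.72°C.
Dry descent to 1000 m: +9.7 × 1.1 km = +10.67°C, so T = 21.39°C.
Net change vs windward start: 21.39 − 21.4 = -0.01°C

-0.01°C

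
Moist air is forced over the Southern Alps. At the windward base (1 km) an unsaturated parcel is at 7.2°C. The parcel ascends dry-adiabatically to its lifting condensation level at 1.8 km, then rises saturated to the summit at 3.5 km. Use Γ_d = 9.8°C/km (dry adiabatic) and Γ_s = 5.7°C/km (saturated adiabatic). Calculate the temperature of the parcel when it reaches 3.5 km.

From 1000 m to 1800 m (dry): cools by 9.8 × 0.8 = 7.84°C, giving -0.64°C.
From 1800 m to 3500 m (saturated): cools by 5.7 × 1.7 = 9.69°C, giving -10.33°C.

-10.33°C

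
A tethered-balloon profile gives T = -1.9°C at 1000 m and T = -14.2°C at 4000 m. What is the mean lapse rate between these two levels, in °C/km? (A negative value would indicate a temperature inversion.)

4.1°C/km

Γ = −ΔT/Δz = (-1.9 − (-14.2)) / (4000 − 1000) m
  = 12.3°C / 3 km = 4.1°C/km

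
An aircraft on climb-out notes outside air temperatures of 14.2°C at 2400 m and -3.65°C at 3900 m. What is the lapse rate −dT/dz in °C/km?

Γ = −ΔT/Δz = (14.2 − (-3.65)) / (3900 − 2400) m
  = 17.85°C / 1.5 km = 11.9°C/km

11.9°C/km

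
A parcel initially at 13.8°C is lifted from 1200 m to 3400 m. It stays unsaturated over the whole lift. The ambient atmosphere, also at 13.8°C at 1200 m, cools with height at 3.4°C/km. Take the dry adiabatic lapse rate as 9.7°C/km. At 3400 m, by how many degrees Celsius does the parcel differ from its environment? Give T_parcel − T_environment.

Parcel:
  1200 → 3400 m (dry, 9.7°C/km): ΔT = -9.7 × 2.2 = -21.34°C → T = -7.54°C
Environment:
  1200 → 3400 m (environment, 3.4°C/km): ΔT = -3.4 × 2.2 = -7.48°C → T = 6.32°C
T_parcel − T_env = -7.54 − 6.32 = -13.86°C

-13.86°C (parcel cooler than environment)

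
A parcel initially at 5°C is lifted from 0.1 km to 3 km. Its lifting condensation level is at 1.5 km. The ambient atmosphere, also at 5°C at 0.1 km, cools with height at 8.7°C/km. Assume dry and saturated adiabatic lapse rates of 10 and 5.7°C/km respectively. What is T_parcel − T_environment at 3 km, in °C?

Parcel:
  From 100 m to 1500 m (dry): cools by 10 × 1.4 = 14°C, giving -9°C.
  From 1500 m to 3000 m (saturated): cools by 5.7 × 1.5 = 8.55°C, giving -17.55°C.
Environment:
  From 100 m to 3000 m (environment): cools by 8.7 × 2.9 = 25.23°C, giving -20.23°C.
T_parcel − T_env = -17.55 − (-20.23) = +2.68°C

+2.68°C (parcel warmer than environment)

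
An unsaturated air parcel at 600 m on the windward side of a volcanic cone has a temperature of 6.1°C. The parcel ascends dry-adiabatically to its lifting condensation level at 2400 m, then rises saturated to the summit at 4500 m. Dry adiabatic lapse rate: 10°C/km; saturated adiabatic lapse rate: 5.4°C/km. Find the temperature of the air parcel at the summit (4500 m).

From 600 m to 2400 m (dry): cools by 10 × 1.8 = 18°C, giving -11.9°C.
From 2400 m to 4500 m (saturated): cools by 5.4 × 2.1 = 11.34°C, giving -23.24°C.

-23.24°C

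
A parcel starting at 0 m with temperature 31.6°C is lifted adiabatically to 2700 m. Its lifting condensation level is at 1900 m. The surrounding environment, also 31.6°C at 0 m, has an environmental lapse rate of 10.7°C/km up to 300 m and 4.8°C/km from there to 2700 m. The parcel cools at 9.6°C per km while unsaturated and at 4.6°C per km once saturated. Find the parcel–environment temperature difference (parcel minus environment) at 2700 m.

Parcel:
  Dry to 1900 m: -9.6 × 1.9 km = -18.24°C, so T = 13.36°C.
  Saturated to 2700 m: -4.6 × 0.8 km = -3.68°C, so T = 9.68°C.
Environment:
  Environment, lower layer to 300 m: -10.7 × 0.3 km = -3.21°C, so T = 28.39°C.
  Environment, upper layer to 2700 m: -4.8 × 2.4 km = -11.52°C, so T = 16.87°C.
T_parcel − T_env = 9.68 − 16.87 = -7.19°C

-7.19°C (parcel cooler than environment)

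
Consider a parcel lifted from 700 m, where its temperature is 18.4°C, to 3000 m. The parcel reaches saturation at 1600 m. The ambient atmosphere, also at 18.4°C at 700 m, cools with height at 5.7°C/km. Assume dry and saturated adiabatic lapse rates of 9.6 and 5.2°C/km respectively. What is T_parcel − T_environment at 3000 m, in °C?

-2.81°C (parcel cooler than environment)

Parcel:
  Dry to 1600 m: -9.6 × 0.9 km = -8.64°C, so T = 9.76°C.
  Saturated to 3000 m: -5.2 × 1.4 km = -7.28°C, so T = 2.48°C.
Environment:
  Environment to 3000 m: -5.7 × 2.3 km = -13.11°C, so T = 5.29°C.
T_parcel − T_env = 2.48 − 5.29 = -2.81°C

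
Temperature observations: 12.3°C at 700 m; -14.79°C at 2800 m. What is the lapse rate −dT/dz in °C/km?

12.9°C/km

Γ = −ΔT/Δz = (12.3 − (-14.79)) / (2800 − 700) m
  = 27.09°C / 2.1 km = 12.9°C/km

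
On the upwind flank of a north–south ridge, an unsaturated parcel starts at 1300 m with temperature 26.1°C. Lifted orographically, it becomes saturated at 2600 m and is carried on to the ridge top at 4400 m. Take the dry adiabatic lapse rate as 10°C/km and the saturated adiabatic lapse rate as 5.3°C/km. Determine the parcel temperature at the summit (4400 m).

1300 → 2600 m (dry, 10°C/km): ΔT = -10 × 1.3 = -13°C → T = 13.1°C
2600 → 4400 m (saturated, 5.3°C/km): ΔT = -5.3 × 1.8 = -9.54°C → T = 3.56°C

3.56°C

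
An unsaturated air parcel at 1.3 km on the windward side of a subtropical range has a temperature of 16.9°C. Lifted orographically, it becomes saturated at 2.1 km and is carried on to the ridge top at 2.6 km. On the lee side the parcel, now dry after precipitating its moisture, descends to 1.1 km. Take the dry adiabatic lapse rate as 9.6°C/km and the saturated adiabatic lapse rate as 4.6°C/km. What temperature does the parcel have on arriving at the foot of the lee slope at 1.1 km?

From 1300 m to 2100 m (dry): cools by 9.6 × 0.8 = 7.68°C, giving 9.22°C.
From 2100 m to 2600 m (saturated): cools by 4.6 × 0.5 = 2.3°C, giving 6.92°C.
From 2600 m to 1100 m (dry descent): warms by 9.6 × 1.5 = 14.4°C, giving 21.32°C.

21.32°C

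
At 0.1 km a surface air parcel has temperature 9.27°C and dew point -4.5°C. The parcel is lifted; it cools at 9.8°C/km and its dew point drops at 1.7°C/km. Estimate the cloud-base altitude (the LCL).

T and T_d converge at 9.8 − 1.7 = 8.1°C per km
Height above start = (9.27 − (-4.5)) / 8.1 = 1.7 km
LCL altitude = 100 m + 1700 m = 1800 m

1.8 km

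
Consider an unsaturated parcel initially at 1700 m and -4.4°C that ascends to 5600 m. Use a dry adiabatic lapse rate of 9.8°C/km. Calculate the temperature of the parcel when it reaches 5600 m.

-42.62°C

Dry adiabatic to 5600 m: -9.8 × 3.9 km = -38.22°C, so T = -42.62°C.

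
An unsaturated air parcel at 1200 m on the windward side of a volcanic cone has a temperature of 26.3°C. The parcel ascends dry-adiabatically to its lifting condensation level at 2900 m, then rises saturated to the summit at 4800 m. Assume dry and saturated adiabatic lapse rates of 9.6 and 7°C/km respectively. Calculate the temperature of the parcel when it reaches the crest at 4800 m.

-3.32°C

From 1200 m to 2900 m (dry): cools by 9.6 × 1.7 = 16.32°C, giving 9.98°C.
From 2900 m to 4800 m (saturated): cools by 7 × 1.9 = 13.3°C, giving -3.32°C.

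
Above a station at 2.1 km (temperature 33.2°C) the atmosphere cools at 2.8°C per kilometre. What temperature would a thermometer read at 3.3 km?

29.84°C

Environmental to 3300 m: -2.8 × 1.2 km = -3.36°C, so T = 29.84°C.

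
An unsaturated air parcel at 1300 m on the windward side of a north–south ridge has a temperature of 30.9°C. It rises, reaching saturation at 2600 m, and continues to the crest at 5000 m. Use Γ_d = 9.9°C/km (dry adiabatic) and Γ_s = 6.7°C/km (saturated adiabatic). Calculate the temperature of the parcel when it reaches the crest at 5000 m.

1.95°C

1300–2600 m, dry: Δz = 1.3 km ⇒ ΔT = -12.87°C; T = 18.03°C
2600–5000 m, saturated: Δz = 2.4 km ⇒ ΔT = -16.08°C; T = 1.95°C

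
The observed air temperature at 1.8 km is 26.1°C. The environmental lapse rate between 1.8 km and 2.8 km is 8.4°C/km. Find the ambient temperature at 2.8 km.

1800 → 2800 m (environmental, 8.4°C/km): ΔT = -8.4 × 1 = -8.4°C → T = 17.7°C

17.7°C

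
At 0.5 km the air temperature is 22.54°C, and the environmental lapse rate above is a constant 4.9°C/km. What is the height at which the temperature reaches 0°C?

Height above start = (22.54 − 0) / 4.9 = 4.6 km
Altitude = 500 m + 4600 m = 5100 m

5.1 km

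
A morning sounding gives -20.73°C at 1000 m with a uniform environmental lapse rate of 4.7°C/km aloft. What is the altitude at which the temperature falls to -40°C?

5100 m

Height above start = (-20.73 − (-40)) / 4.7 = 4.1 km
Altitude = 1000 m + 4100 m = 5100 m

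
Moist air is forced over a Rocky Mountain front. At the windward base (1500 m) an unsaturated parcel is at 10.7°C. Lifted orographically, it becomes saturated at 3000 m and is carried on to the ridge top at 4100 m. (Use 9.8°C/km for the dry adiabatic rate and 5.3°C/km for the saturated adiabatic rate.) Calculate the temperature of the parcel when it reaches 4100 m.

-9.83°C

Dry to 3000 m: -9.8 × 1.5 km = -14.7°C, so T = -4°C.
Saturated to 4100 m: -5.3 × 1.1 km = -5.83°C, so T = -9.83°C.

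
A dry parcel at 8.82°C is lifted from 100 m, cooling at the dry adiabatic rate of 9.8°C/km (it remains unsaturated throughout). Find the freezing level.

Height above start = (8.82 − 0) / 9.8 = 0.9 km
Altitude = 100 m + 900 m = 1000 m

1000 m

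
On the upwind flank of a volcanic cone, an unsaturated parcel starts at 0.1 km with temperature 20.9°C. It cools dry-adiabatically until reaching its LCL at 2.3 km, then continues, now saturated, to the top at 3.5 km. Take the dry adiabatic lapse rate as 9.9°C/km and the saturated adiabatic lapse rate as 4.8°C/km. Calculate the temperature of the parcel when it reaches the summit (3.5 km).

100–2300 m, dry: Δz = 2.2 km ⇒ ΔT = -21.78°C; T = -0.88°C
2300–3500 m, saturated: Δz = 1.2 km ⇒ ΔT = -5.76°C; T = -6.64°C

-6.64°C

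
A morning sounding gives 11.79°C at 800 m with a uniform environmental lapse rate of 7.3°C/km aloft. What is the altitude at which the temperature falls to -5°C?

3100 m

Height above start = (11.79 − (-5)) / 7.3 = 2.3 km
Altitude = 800 m + 2300 m = 3100 m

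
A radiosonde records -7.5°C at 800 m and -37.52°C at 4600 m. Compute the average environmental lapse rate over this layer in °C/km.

Γ = −ΔT/Δz = (-7.5 − (-37.52)) / (4600 − 800) m
  = 30.02°C / 3.8 km = 7.9°C/km

7.9°C/km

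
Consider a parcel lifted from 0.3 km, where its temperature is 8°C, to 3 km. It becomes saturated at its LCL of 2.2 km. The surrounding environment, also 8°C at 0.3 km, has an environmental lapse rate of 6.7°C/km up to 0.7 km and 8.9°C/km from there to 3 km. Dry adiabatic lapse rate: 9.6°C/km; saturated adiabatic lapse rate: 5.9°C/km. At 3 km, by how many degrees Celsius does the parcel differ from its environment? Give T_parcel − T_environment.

+0.19°C (parcel warmer than environment)

Parcel:
  300 → 2200 m (dry, 9.6°C/km): ΔT = -9.6 × 1.9 = -18.24°C → T = -10.24°C
  2200 → 3000 m (saturated, 5.9°C/km): ΔT = -5.9 × 0.8 = -4.72°C → T = -14.96°C
Environment:
  300 → 700 m (environment, lower layer, 6.7°C/km): ΔT = -6.7 × 0.4 = -2.68°C → T = 5.32°C
  700 → 3000 m (environment, upper layer, 8.9°C/km): ΔT = -8.9 × 2.3 = -20.47°C → T = -15.15°C
T_parcel − T_env = -14.96 − (-15.15) = +0.19°C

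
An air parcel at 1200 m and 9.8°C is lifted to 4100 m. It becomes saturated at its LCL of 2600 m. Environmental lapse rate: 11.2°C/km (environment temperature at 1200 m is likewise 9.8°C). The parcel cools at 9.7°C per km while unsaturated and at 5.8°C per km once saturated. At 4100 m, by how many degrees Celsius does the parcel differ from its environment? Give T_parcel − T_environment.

Parcel:
  1200–2600 m, dry: Δz = 1.4 km ⇒ ΔT = -13.58°C; T = -3.78°C
  2600–4100 m, saturated: Δz = 1.5 km ⇒ ΔT = -8.7°C; T = -12.48°C
Environment:
  1200–4100 m, environment: Δz = 2.9 km ⇒ ΔT = -32.48°C; T = -22.68°C
T_parcel − T_env = -12.48 − (-22.68) = +10.2°C

+10.2°C (parcel warmer than environment)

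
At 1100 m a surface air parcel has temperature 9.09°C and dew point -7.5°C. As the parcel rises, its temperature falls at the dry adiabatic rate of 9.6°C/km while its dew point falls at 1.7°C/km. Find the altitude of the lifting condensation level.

T and T_d converge at 9.6 − 1.7 = 7.9°C per km
Height above start = (9.09 − (-7.5)) / 7.9 = 2.1 km
LCL altitude = 1100 m + 2100 m = 3200 m

3200 m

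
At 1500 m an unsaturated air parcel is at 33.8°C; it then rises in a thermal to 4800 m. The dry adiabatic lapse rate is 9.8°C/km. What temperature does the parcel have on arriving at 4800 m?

1.46°C

1500 → 4800 m (dry adiabatic, 9.8°C/km): ΔT = -9.8 × 3.3 = -32.34°C → T = 1.46°C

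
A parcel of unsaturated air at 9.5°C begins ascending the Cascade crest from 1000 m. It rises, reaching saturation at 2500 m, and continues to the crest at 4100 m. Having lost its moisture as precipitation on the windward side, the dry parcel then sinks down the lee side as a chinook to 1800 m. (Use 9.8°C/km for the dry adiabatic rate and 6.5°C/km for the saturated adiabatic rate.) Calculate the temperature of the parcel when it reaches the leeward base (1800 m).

1000–2500 m, dry: Δz = 1.5 km ⇒ ΔT = -14.7°C; T = -5.2°C
2500–4100 m, saturated: Δz = 1.6 km ⇒ ΔT = -10.4°C; T = -15.6°C
4100–1800 m, dry descent: Δz = 2.3 km ⇒ ΔT = +22.54°C; T = 6.94°C

6.94°C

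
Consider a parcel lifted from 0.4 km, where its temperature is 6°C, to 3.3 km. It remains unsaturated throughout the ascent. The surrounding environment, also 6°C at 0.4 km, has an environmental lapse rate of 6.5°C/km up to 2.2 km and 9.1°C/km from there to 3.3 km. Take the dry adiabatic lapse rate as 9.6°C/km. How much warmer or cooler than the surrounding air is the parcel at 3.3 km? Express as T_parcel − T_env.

-6.13°C (parcel cooler than environment)

Parcel:
  400–3300 m, dry: Δz = 2.9 km ⇒ ΔT = -27.84°C; T = -21.84°C
Environment:
  400–2200 m, environment, lower layer: Δz = 1.8 km ⇒ ΔT = -11.7°C; T = -5.7°C
  2200–3300 m, environment, upper layer: Δz = 1.1 km ⇒ ΔT = -10.01°C; T = -15.71°C
T_parcel − T_env = -21.84 − (-15.71) = -6.13°C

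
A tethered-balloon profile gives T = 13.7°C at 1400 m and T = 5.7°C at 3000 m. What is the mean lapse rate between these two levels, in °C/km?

5°C/km

Γ = −ΔT/Δz = (13.7 − 5.7) / (3000 − 1400) m
  = 8°C / 1.6 km = 5°C/km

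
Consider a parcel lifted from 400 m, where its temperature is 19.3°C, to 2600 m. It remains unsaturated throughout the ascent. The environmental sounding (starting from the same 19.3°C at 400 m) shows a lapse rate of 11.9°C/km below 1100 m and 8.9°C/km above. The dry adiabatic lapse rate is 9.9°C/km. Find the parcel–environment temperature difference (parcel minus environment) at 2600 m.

Parcel:
  Dry to 2600 m: -9.9 × 2.2 km = -21.78°C, so T = -2.48°C.
Environment:
  Environment, lower layer to 1100 m: -11.9 × 0.7 km = -8.33°C, so T = 10.97°C.
  Environment, upper layer to 2600 m: -8.9 × 1.5 km = -13.35°C, so T = -2.38°C.
T_parcel − T_env = -2.48 − (-2.38) = -0.1°C

-0.1°C (parcel cooler than environment)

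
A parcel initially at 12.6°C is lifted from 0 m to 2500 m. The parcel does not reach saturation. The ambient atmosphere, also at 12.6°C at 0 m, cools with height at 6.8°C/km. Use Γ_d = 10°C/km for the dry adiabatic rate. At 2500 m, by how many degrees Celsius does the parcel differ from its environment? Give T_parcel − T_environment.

Parcel:
  Dry to 2500 m: -10 × 2.5 km = -25°C, so T = -12.4°C.
Environment:
  Environment to 2500 m: -6.8 × 2.5 km = -17°C, so T = -4.4°C.
T_parcel − T_env = -12.4 − (-4.4) = -8°C

-8°C (parcel cooler than environment)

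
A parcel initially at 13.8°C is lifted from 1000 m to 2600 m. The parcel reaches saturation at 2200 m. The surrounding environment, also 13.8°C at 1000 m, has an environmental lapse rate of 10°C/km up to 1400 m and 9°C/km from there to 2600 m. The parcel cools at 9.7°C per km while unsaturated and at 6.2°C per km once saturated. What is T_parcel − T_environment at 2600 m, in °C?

Parcel:
  From 1000 m to 2200 m (dry): cools by 9.7 × 1.2 = 11.64°C, giving 2.16°C.
  From 2200 m to 2600 m (saturated): cools by 6.2 × 0.4 = 2.48°C, giving -0.32°C.
Environment:
  From 1000 m to 1400 m (environment, lower layer): cools by 10 × 0.4 = 4°C, giving 9.8°C.
  From 1400 m to 2600 m (environment, upper layer): cools by 9 × 1.2 = 10.8°C, giving -1°C.
T_parcel − T_env = -0.32 − (-1) = +0.68°C

+0.68°C (parcel warmer than environment)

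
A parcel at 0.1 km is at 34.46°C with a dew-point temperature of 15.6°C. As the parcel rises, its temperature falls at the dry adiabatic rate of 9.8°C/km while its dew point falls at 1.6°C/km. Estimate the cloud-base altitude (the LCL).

2.4 km

T and T_d converge at 9.8 − 1.6 = 8.2°C per km
Height above start = (34.46 − 15.6) / 8.2 = 2.3 km
LCL altitude = 100 m + 2300 m = 2400 m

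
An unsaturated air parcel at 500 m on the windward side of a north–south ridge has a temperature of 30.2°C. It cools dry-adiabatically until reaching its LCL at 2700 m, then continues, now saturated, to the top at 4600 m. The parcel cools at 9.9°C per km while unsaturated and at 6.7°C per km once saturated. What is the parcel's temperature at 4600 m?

500–2700 m, dry: Δz = 2.2 km ⇒ ΔT = -21.78°C; T = 8.42°C
2700–4600 m, saturated: Δz = 1.9 km ⇒ ΔT = -12.73°C; T = -4.31°C

-4.31°C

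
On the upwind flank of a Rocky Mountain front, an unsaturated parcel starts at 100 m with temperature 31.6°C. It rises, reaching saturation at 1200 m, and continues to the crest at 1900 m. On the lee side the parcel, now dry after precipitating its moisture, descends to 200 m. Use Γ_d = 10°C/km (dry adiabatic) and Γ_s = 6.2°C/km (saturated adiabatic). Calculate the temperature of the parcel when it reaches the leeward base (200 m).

33.26°C

Dry to 1200 m: -10 × 1.1 km = -11°C, so T = 20.6°C.
Saturated to 1900 m: -6.2 × 0.7 km = -4.34°C, so T = 16.26°C.
Dry descent to 200 m: +10 × 1.7 km = +17°C, so T = 33.26°C.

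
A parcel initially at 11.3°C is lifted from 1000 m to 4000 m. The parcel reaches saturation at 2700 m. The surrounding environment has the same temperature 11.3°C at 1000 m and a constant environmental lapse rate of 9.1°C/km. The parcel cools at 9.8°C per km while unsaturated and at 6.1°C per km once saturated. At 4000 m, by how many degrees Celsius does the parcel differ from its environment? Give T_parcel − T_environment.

+2.71°C (parcel warmer than environment)

Parcel:
  1000–2700 m, dry: Δz = 1.7 km ⇒ ΔT = -16.66°C; T = -5.36°C
  2700–4000 m, saturated: Δz = 1.3 km ⇒ ΔT = -7.93°C; T = -13.29°C
Environment:
  1000–4000 m, environment: Δz = 3 km ⇒ ΔT = -27.3°C; T = -16°C
T_parcel − T_env = -13.29 − (-16) = +2.71°C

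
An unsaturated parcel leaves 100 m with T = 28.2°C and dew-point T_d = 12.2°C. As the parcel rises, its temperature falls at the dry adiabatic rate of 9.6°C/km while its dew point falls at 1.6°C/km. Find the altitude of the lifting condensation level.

T and T_d converge at 9.6 − 1.6 = 8°C per km
Height above start = (28.2 − 12.2) / 8 = 2 km
LCL altitude = 100 m + 2000 m = 2100 m

2100 m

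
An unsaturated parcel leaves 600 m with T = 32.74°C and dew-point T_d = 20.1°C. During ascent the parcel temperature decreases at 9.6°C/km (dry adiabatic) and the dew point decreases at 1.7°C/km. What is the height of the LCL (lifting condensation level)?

2200 m

T and T_d converge at 9.6 − 1.7 = 7.9°C per km
Height above start = (32.74 − 20.1) / 7.9 = 1.6 km
LCL altitude = 600 m + 1600 m = 2200 m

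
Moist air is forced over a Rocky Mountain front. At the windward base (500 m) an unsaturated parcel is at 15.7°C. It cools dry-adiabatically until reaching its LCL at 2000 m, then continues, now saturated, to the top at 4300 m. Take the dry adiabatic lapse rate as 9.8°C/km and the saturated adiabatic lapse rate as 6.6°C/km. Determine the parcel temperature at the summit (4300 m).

500 → 2000 m (dry, 9.8°C/km): ΔT = -9.8 × 1.5 = -14.7°C → T = 1°C
2000 → 4300 m (saturated, 6.6°C/km): ΔT = -6.6 × 2.3 = -15.18°C → T = -14.18°C

-14.18°C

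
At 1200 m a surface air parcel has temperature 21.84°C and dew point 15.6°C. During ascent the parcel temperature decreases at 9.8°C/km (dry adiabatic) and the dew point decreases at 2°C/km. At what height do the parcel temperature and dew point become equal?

2000 m

T and T_d converge at 9.8 − 2 = 7.8°C per km
Height above start = (21.84 − 15.6) / 7.8 = 0.8 km
LCL altitude = 1200 m + 800 m = 2000 m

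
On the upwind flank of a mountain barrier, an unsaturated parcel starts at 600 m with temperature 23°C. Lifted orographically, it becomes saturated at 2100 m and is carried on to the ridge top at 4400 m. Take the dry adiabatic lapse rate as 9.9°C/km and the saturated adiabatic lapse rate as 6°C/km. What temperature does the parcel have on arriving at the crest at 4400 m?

Dry to 2100 m: -9.9 × 1.5 km = -14.85°C, so T = 8.15°C.
Saturated to 4400 m: -6 × 2.3 km = -13.8°C, so T = -5.65°C.

-5.65°C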